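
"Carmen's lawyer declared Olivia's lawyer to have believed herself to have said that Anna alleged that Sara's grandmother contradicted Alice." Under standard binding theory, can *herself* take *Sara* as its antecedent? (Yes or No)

*herself* is a reflexive; Principle A requires it to be bound within its binding domain — the clause headed by 'believed'.
— Sara: possessor inside the subject DP of the clause headed by 'contradicted'; does not c-command the reflexive — cannot bind it (Principle A).

No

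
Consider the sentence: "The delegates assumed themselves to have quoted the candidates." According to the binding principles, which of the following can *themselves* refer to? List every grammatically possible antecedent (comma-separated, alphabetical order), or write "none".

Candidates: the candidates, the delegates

*themselves* is a reflexive; Principle A requires it to be bound within its binding domain — the matrix clause.
— the candidates: object of the clause headed by 'quoted'; does not c-command the reflexive — cannot bind it (Principle A).
— the delegates: subject of the matrix clause; c-commands the reflexive within its binding domain — allowed (Principle A).

the delegates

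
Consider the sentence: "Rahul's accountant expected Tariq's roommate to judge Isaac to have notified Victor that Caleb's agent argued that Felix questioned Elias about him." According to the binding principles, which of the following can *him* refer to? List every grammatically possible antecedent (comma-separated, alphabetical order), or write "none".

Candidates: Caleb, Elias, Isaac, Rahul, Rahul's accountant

*him* is a pronoun; Principle B requires it to be free in its binding domain — the clause headed by 'questioned'.
— Caleb: possessor inside the subject DP of the clause headed by 'argued'; does not c-command the pronoun — Principle B does not apply; allowed.
— Elias: object of the clause headed by 'questioned'; c-commands the pronoun within its binding domain — blocked (Principle B).
— Isaac: subject of the clause headed by 'notified'; c-commands the pronoun but lies outside its binding domain — allowed.
— Rahul: possessor inside the subject DP of the matrix clause; does not c-command the pronoun — Principle B does not apply; allowed.
— Rahul's accountant: subject of the matrix clause; c-commands the pronoun but lies outside its binding domain — allowed.

Caleb, Isaac, Rahul, Rahul's accountant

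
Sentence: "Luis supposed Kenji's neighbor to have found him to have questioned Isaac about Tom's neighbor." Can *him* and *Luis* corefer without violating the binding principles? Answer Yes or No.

*Luis* is an R-expression; Principle C requires it to be free (not bound by any c-commanding expression).
— him: subject of the clause headed by 'questioned'; the pronoun does not c-command the R-expression — coreference allowed.

Yes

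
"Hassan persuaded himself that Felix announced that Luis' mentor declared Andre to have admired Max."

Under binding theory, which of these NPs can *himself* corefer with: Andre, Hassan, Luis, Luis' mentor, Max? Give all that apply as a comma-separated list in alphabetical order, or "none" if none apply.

*himself* is a reflexive; Principle A requires it to be bound within its binding domain — the matrix clause.
— Andre: subject of the clause headed by 'admired'; does not c-command the reflexive — cannot bind it (Principle A).
— Hassan: subject of the matrix clause; c-commands the reflexive within its binding domain — allowed (Principle A).
— Luis: possessor inside the subject DP of the clause headed by 'declared'; does not c-command the reflexive — cannot bind it (Principle A).
— Luis' mentor: subject of the clause headed by 'declared'; does not c-command the reflexive — cannot bind it (Principle A).
— Max: object of the clause headed by 'admired'; does not c-command the reflexive — cannot bind it (Principle A).

Hassan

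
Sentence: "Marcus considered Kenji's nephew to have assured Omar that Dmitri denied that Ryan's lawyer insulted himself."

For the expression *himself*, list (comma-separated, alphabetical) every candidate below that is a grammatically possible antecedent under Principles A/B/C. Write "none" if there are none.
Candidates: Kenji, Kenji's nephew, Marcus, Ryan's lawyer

*himself* is a reflexive; Principle A requires it to be bound within its binding domain — the clause headed by 'insulted'.
— Kenji: possessor inside the subject DP of the clause headed by 'assured'; does not c-command the reflexive — cannot bind it (Principle A).
— Kenji's nephew: subject of the clause headed by 'assured'; c-commands the reflexive but lies outside its binding domain — cannot bind it (Principle A).
— Marcus: subject of the matrix clause; c-commands the reflexive but lies outside its binding domain — cannot bind it (Principle A).
— Ryan's lawyer: subject of the clause headed by 'insulted'; c-commands the reflexive within its binding domain — allowed (Principle A).

Ryan's lawyer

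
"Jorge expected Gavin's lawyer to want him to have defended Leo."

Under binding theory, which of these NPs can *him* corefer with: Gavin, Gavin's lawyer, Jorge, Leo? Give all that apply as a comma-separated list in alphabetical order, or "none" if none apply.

*him* is a pronoun; Principle B requires it to be free in its binding domain — the clause headed by 'want'.
— Gavin: possessor inside the subject DP of the clause headed by 'want'; does not c-command the pronoun — Principle B does not apply; allowed.
— Gavin's lawyer: subject of the clause headed by 'want'; c-commands the pronoun within its binding domain — blocked (Principle B).
— Jorge: subject of the matrix clause; c-commands the pronoun but lies outside its binding domain — allowed.
— Leo: object of the clause headed by 'defended'; is c-commanded by the pronoun; coreference would bind this R-expression — blocked (Principle C).

Gavin, Jorge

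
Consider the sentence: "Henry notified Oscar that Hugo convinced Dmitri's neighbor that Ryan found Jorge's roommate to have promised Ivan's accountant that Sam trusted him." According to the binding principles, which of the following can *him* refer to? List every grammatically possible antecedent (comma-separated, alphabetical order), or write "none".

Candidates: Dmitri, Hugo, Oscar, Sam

*him* is a pronoun; Principle B requires it to be free in its binding domain — the clause headed by 'trusted'.
— Dmitri: possessor inside the object DP of the clause headed by 'convinced'; does not c-command the pronoun — Principle B does not apply; allowed.
— Hugo: subject of the clause headed by 'convinced'; c-commands the pronoun but lies outside its binding domain — allowed.
— Oscar: object of the matrix clause; c-commands the pronoun but lies outside its binding domain — allowed.
— Sam: subject of the clause headed by 'trusted'; c-commands the pronoun within its binding domain — blocked (Principle B).

Dmitri, Hugo, Oscar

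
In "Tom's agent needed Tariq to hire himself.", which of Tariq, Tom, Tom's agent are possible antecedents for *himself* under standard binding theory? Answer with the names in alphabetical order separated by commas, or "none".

Tariq

*himself* is a reflexive; Principle A requires it to be bound within its binding domain — the clause headed by 'hire'.
— Tariq: subject of the clause headed by 'hire'; c-commands the reflexive within its binding domain — allowed (Principle A).
— Tom: possessor inside the subject DP of the matrix clause; does not c-command the reflexive — cannot bind it (Principle A).
— Tom's agent: subject of the matrix clause; c-commands the reflexive but lies outside its binding domain — cannot bind it (Principle A).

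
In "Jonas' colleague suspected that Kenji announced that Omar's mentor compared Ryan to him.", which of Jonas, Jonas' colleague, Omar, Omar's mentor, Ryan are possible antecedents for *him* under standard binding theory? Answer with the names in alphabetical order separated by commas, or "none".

Jonas, Jonas' colleague, Omar

*him* is a pronoun; Principle B requires it to be free in its binding domain — the clause headed by 'compared'.
— Jonas: possessor inside the subject DP of the matrix clause; does not c-command the pronoun — Principle B does not apply; allowed.
— Jonas' colleague: subject of the matrix clause; c-commands the pronoun but lies outside its binding domain — allowed.
— Omar: possessor inside the subject DP of the clause headed by 'compared'; does not c-command the pronoun — Principle B does not apply; allowed.
— Omar's mentor: subject of the clause headed by 'compared'; c-commands the pronoun within its binding domain — blocked (Principle B).
— Ryan: object of the clause headed by 'compared'; c-commands the pronoun within its binding domain — blocked (Principle B).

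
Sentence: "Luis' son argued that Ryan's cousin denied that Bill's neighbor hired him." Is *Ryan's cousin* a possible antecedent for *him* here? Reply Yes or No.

Yes

*him* is a pronoun; Principle B requires it to be free in its binding domain — the clause headed by 'hired'.
— Ryan's cousin: subject of the clause headed by 'denied'; c-commands the pronoun but lies outside its binding domain — allowed.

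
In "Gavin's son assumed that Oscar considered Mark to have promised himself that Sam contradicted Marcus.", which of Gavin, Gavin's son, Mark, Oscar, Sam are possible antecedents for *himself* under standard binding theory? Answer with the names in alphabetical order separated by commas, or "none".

*himself* is a reflexive; Principle A requires it to be bound within its binding domain — the clause headed by 'promised'.
— Gavin: possessor inside the subject DP of the matrix clause; does not c-command the reflexive — cannot bind it (Principle A).
— Gavin's son: subject of the matrix clause; c-commands the reflexive but lies outside its binding domain — cannot bind it (Principle A).
— Mark: subject of the clause headed by 'promised'; c-commands the reflexive within its binding domain — allowed (Principle A).
— Oscar: subject of the clause headed by 'considered'; c-commands the reflexive but lies outside its binding domain — cannot bind it (Principle A).
— Sam: subject of the clause headed by 'contradicted'; does not c-command the reflexive — cannot bind it (Principle A).

Mark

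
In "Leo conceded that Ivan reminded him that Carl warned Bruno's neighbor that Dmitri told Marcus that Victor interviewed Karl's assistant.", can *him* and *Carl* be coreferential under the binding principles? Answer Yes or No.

*Carl* is an R-expression; Principle C requires it to be free (not bound by any c-commanding expression).
— him: object of the clause headed by 'reminded'; the pronoun c-commands the R-expression — coreference blocked (Principle C).

No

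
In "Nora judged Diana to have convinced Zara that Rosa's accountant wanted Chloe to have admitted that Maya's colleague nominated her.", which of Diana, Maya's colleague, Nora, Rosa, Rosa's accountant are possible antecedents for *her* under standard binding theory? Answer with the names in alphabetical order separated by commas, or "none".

*her* is a pronoun; Principle B requires it to be free in its binding domain — the clause headed by 'nominated'.
— Diana: subject of the clause headed by 'convinced'; c-commands the pronoun but lies outside its binding domain — allowed.
— Maya's colleague: subject of the clause headed by 'nominated'; c-commands the pronoun within its binding domain — blocked (Principle B).
— Nora: subject of the matrix clause; c-commands the pronoun but lies outside its binding domain — allowed.
— Rosa: possessor inside the subject DP of the clause headed by 'wanted'; does not c-command the pronoun — Principle B does not apply; allowed.
— Rosa's accountant: subject of the clause headed by 'wanted'; c-commands the pronoun but lies outside its binding domain — allowed.

Diana, Nora, Rosa, Rosa's accountant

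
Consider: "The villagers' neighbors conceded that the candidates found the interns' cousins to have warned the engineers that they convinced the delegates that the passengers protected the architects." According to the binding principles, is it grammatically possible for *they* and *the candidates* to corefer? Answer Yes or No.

Yes

*they* is a pronoun; Principle B requires it to be free in its binding domain — the clause headed by 'convinced'.
— the candidates: subject of the clause headed by 'found'; c-commands the pronoun but lies outside its binding domain — allowed.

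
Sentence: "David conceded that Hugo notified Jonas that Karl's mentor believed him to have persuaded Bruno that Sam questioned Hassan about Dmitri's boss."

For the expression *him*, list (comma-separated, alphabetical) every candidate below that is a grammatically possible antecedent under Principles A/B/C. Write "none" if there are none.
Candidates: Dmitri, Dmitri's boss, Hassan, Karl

Karl

*him* is a pronoun; Principle B requires it to be free in its binding domain — the clause headed by 'believed'.
— Dmitri: possessor inside the second object DP of the clause headed by 'questioned'; is c-commanded by the pronoun; coreference would bind this R-expression — blocked (Principle C).
— Dmitri's boss: second object of the clause headed by 'questioned'; is c-commanded by the pronoun; coreference would bind this R-expression — blocked (Principle C).
— Hassan: object of the clause headed by 'questioned'; is c-commanded by the pronoun; coreference would bind this R-expression — blocked (Principle C).
— Karl: possessor inside the subject DP of the clause headed by 'believed'; does not c-command the pronoun — Principle B does not apply; allowed.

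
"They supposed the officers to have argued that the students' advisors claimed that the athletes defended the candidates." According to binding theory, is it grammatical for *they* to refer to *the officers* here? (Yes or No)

No

*the officers* is an R-expression; Principle C requires it to be free (not bound by any c-commanding expression).
— they: subject of the matrix clause; the pronoun c-commands the R-expression — coreference blocked (Principle C).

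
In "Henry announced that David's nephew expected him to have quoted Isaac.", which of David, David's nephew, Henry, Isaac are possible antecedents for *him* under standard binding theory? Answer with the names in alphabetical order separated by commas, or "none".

*him* is a pronoun; Principle B requires it to be free in its binding domain — the clause headed by 'expected'.
— David: possessor inside the subject DP of the clause headed by 'expected'; does not c-command the pronoun — Principle B does not apply; allowed.
— David's nephew: subject of the clause headed by 'expected'; c-commands the pronoun within its binding domain — blocked (Principle B).
— Henry: subject of the matrix clause; c-commands the pronoun but lies outside its binding domain — allowed.
— Isaac: object of the clause headed by 'quoted'; is c-commanded by the pronoun; coreference would bind this R-expression — blocked (Principle C).

David, Henry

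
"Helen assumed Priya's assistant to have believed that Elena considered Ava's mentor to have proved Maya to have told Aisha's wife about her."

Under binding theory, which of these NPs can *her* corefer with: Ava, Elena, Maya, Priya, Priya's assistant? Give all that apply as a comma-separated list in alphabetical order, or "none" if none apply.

Ava, Elena, Priya, Priya's assistant

*her* is a pronoun; Principle B requires it to be free in its binding domain — the clause headed by 'told'.
— Ava: possessor inside the subject DP of the clause headed by 'proved'; does not c-command the pronoun — Principle B does not apply; allowed.
— Elena: subject of the clause headed by 'considered'; c-commands the pronoun but lies outside its binding domain — allowed.
— Maya: subject of the clause headed by 'told'; c-commands the pronoun within its binding domain — blocked (Principle B).
— Priya: possessor inside the subject DP of the clause headed by 'believed'; does not c-command the pronoun — Principle B does not apply; allowed.
— Priya's assistant: subject of the clause headed by 'believed'; c-commands the pronoun but lies outside its binding domain — allowed.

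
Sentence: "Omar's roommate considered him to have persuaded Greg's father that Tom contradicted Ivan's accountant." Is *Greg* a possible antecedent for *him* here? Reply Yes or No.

*him* is a pronoun; Principle B requires it to be free in its binding domain — the matrix clause.
— Greg: possessor inside the object DP of the clause headed by 'persuaded'; is c-commanded by the pronoun; coreference would bind this R-expression — blocked (Principle C).

No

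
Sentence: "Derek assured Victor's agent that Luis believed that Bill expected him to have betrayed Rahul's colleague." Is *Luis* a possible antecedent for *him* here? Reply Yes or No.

Yes

*him* is a pronoun; Principle B requires it to be free in its binding domain — the clause headed by 'expected'.
— Luis: subject of the clause headed by 'believed'; c-commands the pronoun but lies outside its binding domain — allowed.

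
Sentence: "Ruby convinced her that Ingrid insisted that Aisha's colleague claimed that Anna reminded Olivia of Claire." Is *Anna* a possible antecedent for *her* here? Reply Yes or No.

*her* is a pronoun; Principle B requires it to be free in its binding domain — the matrix clause.
— Anna: subject of the clause headed by 'reminded'; is c-commanded by the pronoun; coreference would bind this R-expression — blocked (Principle C).

No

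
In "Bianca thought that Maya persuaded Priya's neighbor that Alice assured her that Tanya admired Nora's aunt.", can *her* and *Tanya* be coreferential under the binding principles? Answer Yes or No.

No

*Tanya* is an R-expression; Principle C requires it to be free (not bound by any c-commanding expression).
— her: object of the clause headed by 'assured'; the pronoun c-commands the R-expression — coreference blocked (Principle C).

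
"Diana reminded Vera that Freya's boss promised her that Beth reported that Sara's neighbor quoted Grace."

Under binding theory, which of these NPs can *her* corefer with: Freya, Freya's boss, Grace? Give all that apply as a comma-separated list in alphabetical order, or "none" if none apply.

Freya

*her* is a pronoun; Principle B requires it to be free in its binding domain — the clause headed by 'promised'.
— Freya: possessor inside the subject DP of the clause headed by 'promised'; does not c-command the pronoun — Principle B does not apply; allowed.
— Freya's boss: subject of the clause headed by 'promised'; c-commands the pronoun within its binding domain — blocked (Principle B).
— Grace: object of the clause headed by 'quoted'; is c-commanded by the pronoun; coreference would bind this R-expression — blocked (Principle C).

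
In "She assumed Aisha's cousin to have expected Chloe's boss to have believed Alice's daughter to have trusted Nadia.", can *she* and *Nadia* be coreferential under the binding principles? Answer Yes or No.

*Nadia* is an R-expression; Principle C requires it to be free (not bound by any c-commanding expression).
— she: subject of the matrix clause; the pronoun c-commands the R-expression — coreference blocked (Principle C).

No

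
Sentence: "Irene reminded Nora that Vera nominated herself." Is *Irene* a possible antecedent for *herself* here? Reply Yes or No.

No

*herself* is a reflexive; Principle A requires it to be bound within its binding domain — the clause headed by 'nominated'.
— Irene: subject of the matrix clause; c-commands the reflexive but lies outside its binding domain — cannot bind it (Principle A).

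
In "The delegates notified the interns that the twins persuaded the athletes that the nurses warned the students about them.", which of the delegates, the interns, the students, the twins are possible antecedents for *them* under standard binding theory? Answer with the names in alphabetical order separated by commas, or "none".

the delegates, the interns, the twins

*them* is a pronoun; Principle B requires it to be free in its binding domain — the clause headed by 'warned'.
— the delegates: subject of the matrix clause; c-commands the pronoun but lies outside its binding domain — allowed.
— the interns: object of the matrix clause; c-commands the pronoun but lies outside its binding domain — allowed.
— the students: object of the clause headed by 'warned'; c-commands the pronoun within its binding domain — blocked (Principle B).
— the twins: subject of the clause headed by 'persuaded'; c-commands the pronoun but lies outside its binding domain — allowed.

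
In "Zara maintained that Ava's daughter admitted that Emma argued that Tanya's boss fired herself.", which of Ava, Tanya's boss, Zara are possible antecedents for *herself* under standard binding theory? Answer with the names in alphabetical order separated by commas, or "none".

*herself* is a reflexive; Principle A requires it to be bound within its binding domain — the clause headed by 'fired'.
— Ava: possessor inside the subject DP of the clause headed by 'admitted'; does not c-command the reflexive — cannot bind it (Principle A).
— Tanya's boss: subject of the clause headed by 'fired'; c-commands the reflexive within its binding domain — allowed (Principle A).
— Zara: subject of the matrix clause; c-commands the reflexive but lies outside its binding domain — cannot bind it (Principle A).

Tanya's boss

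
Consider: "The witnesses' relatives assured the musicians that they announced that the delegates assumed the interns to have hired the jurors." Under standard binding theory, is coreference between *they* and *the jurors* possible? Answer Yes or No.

No

*the jurors* is an R-expression; Principle C requires it to be free (not bound by any c-commanding expression).
— they: subject of the clause headed by 'announced'; the pronoun c-commands the R-expression — coreference blocked (Principle C).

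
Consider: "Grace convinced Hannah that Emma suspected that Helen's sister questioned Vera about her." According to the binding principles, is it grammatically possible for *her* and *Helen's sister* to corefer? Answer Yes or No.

No

*her* is a pronoun; Principle B requires it to be free in its binding domain — the clause headed by 'questioned'.
— Helen's sister: subject of the clause headed by 'questioned'; c-commands the pronoun within its binding domain — blocked (Principle B).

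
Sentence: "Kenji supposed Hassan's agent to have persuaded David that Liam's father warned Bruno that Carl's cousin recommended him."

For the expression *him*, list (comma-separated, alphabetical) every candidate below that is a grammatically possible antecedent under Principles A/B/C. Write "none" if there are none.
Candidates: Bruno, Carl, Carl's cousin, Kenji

*him* is a pronoun; Principle B requires it to be free in its binding domain — the clause headed by 'recommended'.
— Bruno: object of the clause headed by 'warned'; c-commands the pronoun but lies outside its binding domain — allowed.
— Carl: possessor inside the subject DP of the clause headed by 'recommended'; does not c-command the pronoun — Principle B does not apply; allowed.
— Carl's cousin: subject of the clause headed by 'recommended'; c-commands the pronoun within its binding domain — blocked (Principle B).
— Kenji: subject of the matrix clause; c-commands the pronoun but lies outside its binding domain — allowed.

Bruno, Carl, Kenji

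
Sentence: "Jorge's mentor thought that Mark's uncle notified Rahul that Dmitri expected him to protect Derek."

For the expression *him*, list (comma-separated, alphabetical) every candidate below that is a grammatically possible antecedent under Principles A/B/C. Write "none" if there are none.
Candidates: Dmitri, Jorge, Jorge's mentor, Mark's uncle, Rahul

Jorge, Jorge's mentor, Mark's uncle, Rahul

*him* is a pronoun; Principle B requires it to be free in its binding domain — the clause headed by 'expected'.
— Dmitri: subject of the clause headed by 'expected'; c-commands the pronoun within its binding domain — blocked (Principle B).
— Jorge: possessor inside the subject DP of the matrix clause; does not c-command the pronoun — Principle B does not apply; allowed.
— Jorge's mentor: subject of the matrix clause; c-commands the pronoun but lies outside its binding domain — allowed.
— Mark's uncle: subject of the clause headed by 'notified'; c-commands the pronoun but lies outside its binding domain — allowed.
— Rahul: object of the clause headed by 'notified'; c-commands the pronoun but lies outside its binding domain — allowed.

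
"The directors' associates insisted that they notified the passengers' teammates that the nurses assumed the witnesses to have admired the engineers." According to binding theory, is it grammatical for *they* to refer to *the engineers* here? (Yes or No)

No

*the engineers* is an R-expression; Principle C requires it to be free (not bound by any c-commanding expression).
— they: subject of the clause headed by 'notified'; the pronoun c-commands the R-expression — coreference blocked (Principle C).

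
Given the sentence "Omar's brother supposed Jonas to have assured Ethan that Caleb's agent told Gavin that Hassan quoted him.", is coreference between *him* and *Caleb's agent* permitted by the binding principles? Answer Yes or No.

Yes

*him* is a pronoun; Principle B requires it to be free in its binding domain — the clause headed by 'quoted'.
— Caleb's agent: subject of the clause headed by 'told'; c-commands the pronoun but lies outside its binding domain — allowed.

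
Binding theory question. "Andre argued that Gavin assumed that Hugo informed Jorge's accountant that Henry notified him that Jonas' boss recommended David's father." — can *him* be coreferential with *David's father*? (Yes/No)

*him* is a pronoun; Principle B requires it to be free in its binding domain — the clause headed by 'notified'.
— David's father: object of the clause headed by 'recommended'; is c-commanded by the pronoun; coreference would bind this R-expression — blocked (Principle C).

No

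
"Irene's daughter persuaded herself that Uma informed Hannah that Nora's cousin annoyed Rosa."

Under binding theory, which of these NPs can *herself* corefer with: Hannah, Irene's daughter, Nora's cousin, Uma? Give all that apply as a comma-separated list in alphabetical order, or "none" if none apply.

Irene's daughter

*herself* is a reflexive; Principle A requires it to be bound within its binding domain — the matrix clause.
— Hannah: object of the clause headed by 'informed'; does not c-command the reflexive — cannot bind it (Principle A).
— Irene's daughter: subject of the matrix clause; c-commands the reflexive within its binding domain — allowed (Principle A).
— Nora's cousin: subject of the clause headed by 'annoyed'; does not c-command the reflexive — cannot bind it (Principle A).
— Uma: subject of the clause headed by 'informed'; does not c-command the reflexive — cannot bind it (Principle A).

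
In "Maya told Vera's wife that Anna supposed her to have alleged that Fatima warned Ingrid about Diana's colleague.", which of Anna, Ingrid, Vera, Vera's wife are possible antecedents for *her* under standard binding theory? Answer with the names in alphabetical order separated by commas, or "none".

Vera, Vera's wife

*her* is a pronoun; Principle B requires it to be free in its binding domain — the clause headed by 'supposed'.
— Anna: subject of the clause headed by 'supposed'; c-commands the pronoun within its binding domain — blocked (Principle B).
— Ingrid: object of the clause headed by 'warned'; is c-commanded by the pronoun; coreference would bind this R-expression — blocked (Principle C).
— Vera: possessor inside the object DP of the matrix clause; does not c-command the pronoun — Principle B does not apply; allowed.
— Vera's wife: object of the matrix clause; c-commands the pronoun but lies outside its binding domain — allowed.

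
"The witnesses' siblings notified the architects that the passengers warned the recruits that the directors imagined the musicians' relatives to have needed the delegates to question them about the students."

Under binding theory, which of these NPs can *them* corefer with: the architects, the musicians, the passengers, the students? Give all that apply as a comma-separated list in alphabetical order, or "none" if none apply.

the architects, the musicians, the passengers

*them* is a pronoun; Principle B requires it to be free in its binding domain — the clause headed by 'question'.
— the architects: object of the matrix clause; c-commands the pronoun but lies outside its binding domain — allowed.
— the musicians: possessor inside the subject DP of the clause headed by 'needed'; does not c-command the pronoun — Principle B does not apply; allowed.
— the passengers: subject of the clause headed by 'warned'; c-commands the pronoun but lies outside its binding domain — allowed.
— the students: second object of the clause headed by 'question'; is c-commanded by the pronoun; coreference would bind this R-expression — blocked (Principle C).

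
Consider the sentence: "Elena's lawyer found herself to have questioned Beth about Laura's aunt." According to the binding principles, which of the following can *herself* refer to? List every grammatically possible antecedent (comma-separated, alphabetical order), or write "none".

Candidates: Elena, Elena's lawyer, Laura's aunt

*herself* is a reflexive; Principle A requires it to be bound within its binding domain — the matrix clause.
— Elena: possessor inside the subject DP of the matrix clause; does not c-command the reflexive — cannot bind it (Principle A).
— Elena's lawyer: subject of the matrix clause; c-commands the reflexive within its binding domain — allowed (Principle A).
— Laura's aunt: second object of the clause headed by 'questioned'; does not c-command the reflexive — cannot bind it (Principle A).

Elena's lawyer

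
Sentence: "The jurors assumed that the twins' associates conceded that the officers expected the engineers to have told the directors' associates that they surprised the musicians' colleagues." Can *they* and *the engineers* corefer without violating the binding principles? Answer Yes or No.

Yes

*the engineers* is an R-expression; Principle C requires it to be free (not bound by any c-commanding expression).
— they: subject of the clause headed by 'surprised'; the pronoun does not c-command the R-expression — coreference allowed.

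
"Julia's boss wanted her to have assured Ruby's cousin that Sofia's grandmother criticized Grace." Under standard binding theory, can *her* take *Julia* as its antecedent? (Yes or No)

*her* is a pronoun; Principle B requires it to be free in its binding domain — the matrix clause.
— Julia: possessor inside the subject DP of the matrix clause; does not c-command the pronoun — Principle B does not apply; allowed.

Yes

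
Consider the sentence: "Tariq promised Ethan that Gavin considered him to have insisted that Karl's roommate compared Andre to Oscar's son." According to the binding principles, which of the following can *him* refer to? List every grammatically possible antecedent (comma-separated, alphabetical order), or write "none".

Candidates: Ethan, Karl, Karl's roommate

*him* is a pronoun; Principle B requires it to be free in its binding domain — the clause headed by 'considered'.
— Ethan: object of the matrix clause; c-commands the pronoun but lies outside its binding domain — allowed.
— Karl: possessor inside the subject DP of the clause headed by 'compared'; is c-commanded by the pronoun; coreference would bind this R-expression — blocked (Principle C).
— Karl's roommate: subject of the clause headed by 'compared'; is c-commanded by the pronoun; coreference would bind this R-expression — blocked (Principle C).

Ethan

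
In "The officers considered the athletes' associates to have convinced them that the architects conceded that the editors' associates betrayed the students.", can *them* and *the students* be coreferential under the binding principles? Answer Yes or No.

*the students* is an R-expression; Principle C requires it to be free (not bound by any c-commanding expression).
— them: object of the clause headed by 'convinced'; the pronoun c-commands the R-expression — coreference blocked (Principle C).

No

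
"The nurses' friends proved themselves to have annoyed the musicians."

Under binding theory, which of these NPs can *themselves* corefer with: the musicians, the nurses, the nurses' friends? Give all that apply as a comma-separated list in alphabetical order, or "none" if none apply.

the nurses' friends

*themselves* is a reflexive; Principle A requires it to be bound within its binding domain — the matrix clause.
— the musicians: object of the clause headed by 'annoyed'; does not c-command the reflexive — cannot bind it (Principle A).
— the nurses: possessor inside the subject DP of the matrix clause; does not c-command the reflexive — cannot bind it (Principle A).
— the nurses' friends: subject of the matrix clause; c-commands the reflexive within its binding domain — allowed (Principle A).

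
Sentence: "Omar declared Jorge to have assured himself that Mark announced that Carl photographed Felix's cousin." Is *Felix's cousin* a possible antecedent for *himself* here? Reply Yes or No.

*himself* is a reflexive; Principle A requires it to be bound within its binding domain — the clause headed by 'assured'.
— Felix's cousin: object of the clause headed by 'photographed'; does not c-command the reflexive — cannot bind it (Principle A).

No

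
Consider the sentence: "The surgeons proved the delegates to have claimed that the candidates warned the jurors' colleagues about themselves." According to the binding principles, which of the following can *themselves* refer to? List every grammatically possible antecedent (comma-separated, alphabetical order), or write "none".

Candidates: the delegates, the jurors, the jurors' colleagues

*themselves* is a reflexive; Principle A requires it to be bound within its binding domain — the clause headed by 'warned'.
— the delegates: subject of the clause headed by 'claimed'; c-commands the reflexive but lies outside its binding domain — cannot bind it (Principle A).
— the jurors: possessor inside the object DP of the clause headed by 'warned'; does not c-command the reflexive — cannot bind it (Principle A).
— the jurors' colleagues: object of the clause headed by 'warned'; c-commands the reflexive within its binding domain — allowed (Principle A).

the jurors' colleagues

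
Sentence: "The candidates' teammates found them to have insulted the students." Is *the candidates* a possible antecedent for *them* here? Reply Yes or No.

Yes

*them* is a pronoun; Principle B requires it to be free in its binding domain — the matrix clause.
— the candidates: possessor inside the subject DP of the matrix clause; does not c-command the pronoun — Principle B does not apply; allowed.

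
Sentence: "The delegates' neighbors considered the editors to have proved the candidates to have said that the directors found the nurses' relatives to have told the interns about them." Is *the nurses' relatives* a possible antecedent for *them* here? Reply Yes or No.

No

*them* is a pronoun; Principle B requires it to be free in its binding domain — the clause headed by 'told'.
— the nurses' relatives: subject of the clause headed by 'told'; c-commands the pronoun within its binding domain — blocked (Principle B).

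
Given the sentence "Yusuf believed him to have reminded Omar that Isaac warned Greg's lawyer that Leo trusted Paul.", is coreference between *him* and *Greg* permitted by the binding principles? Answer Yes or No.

*him* is a pronoun; Principle B requires it to be free in its binding domain — the matrix clause.
— Greg: possessor inside the object DP of the clause headed by 'warned'; is c-commanded by the pronoun; coreference would bind this R-expression — blocked (Principle C).

No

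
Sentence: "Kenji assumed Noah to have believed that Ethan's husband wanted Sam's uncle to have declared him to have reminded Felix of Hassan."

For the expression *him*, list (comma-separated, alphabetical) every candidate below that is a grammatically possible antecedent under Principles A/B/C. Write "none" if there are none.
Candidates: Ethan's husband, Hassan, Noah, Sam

Ethan's husband, Noah, Sam

*him* is a pronoun; Principle B requires it to be free in its binding domain — the clause headed by 'declared'.
— Ethan's husband: subject of the clause headed by 'wanted'; c-commands the pronoun but lies outside its binding domain — allowed.
— Hassan: second object of the clause headed by 'reminded'; is c-commanded by the pronoun; coreference would bind this R-expression — blocked (Principle C).
— Noah: subject of the clause headed by 'believed'; c-commands the pronoun but lies outside its binding domain — allowed.
— Sam: possessor inside the subject DP of the clause headed by 'declared'; does not c-command the pronoun — Principle B does not apply; allowed.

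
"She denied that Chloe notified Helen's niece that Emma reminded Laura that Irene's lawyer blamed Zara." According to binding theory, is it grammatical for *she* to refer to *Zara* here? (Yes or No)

*Zara* is an R-expression; Principle C requires it to be free (not bound by any c-commanding expression).
— she: subject of the matrix clause; the pronoun c-commands the R-expression — coreference blocked (Principle C).

No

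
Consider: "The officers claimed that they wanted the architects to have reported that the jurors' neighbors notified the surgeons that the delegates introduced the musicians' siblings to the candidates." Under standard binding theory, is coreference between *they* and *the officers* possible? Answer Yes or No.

Yes

*the officers* is an R-expression; Principle C requires it to be free (not bound by any c-commanding expression).
— they: subject of the clause headed by 'wanted'; the pronoun does not c-command the R-expression — coreference allowed.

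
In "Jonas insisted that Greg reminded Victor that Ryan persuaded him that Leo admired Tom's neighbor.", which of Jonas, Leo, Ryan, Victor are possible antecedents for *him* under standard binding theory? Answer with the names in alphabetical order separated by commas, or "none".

*him* is a pronoun; Principle B requires it to be free in its binding domain — the clause headed by 'persuaded'.
— Jonas: subject of the matrix clause; c-commands the pronoun but lies outside its binding domain — allowed.
— Leo: subject of the clause headed by 'admired'; is c-commanded by the pronoun; coreference would bind this R-expression — blocked (Principle C).
— Ryan: subject of the clause headed by 'persuaded'; c-commands the pronoun within its binding domain — blocked (Principle B).
— Victor: object of the clause headed by 'reminded'; c-commands the pronoun but lies outside its binding domain — allowed.

Jonas, Victor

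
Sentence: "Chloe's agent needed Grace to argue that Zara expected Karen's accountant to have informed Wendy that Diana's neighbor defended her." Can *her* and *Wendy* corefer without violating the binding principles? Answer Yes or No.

Yes

*Wendy* is an R-expression; Principle C requires it to be free (not bound by any c-commanding expression).
— her: object of the clause headed by 'defended'; the pronoun does not c-command the R-expression — coreference allowed.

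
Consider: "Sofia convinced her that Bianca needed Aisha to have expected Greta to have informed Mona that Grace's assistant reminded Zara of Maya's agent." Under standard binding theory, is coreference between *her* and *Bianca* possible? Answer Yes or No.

No

*Bianca* is an R-expression; Principle C requires it to be free (not bound by any c-commanding expression).
— her: object of the matrix clause; the pronoun c-commands the R-expression — coreference blocked (Principle C).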